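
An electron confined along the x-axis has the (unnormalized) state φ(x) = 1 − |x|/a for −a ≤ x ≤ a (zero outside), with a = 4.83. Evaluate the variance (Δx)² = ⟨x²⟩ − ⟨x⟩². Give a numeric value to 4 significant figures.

2.333

Compute ⟨x⟩ and ⟨x²⟩ separately, then (Δx)² = ⟨x²⟩ − ⟨x⟩².
φ is even, so ∫ over [−a, a] = 2∫₀ᵃ with φ = 1 − x/a there: ∫₀ᵃ (1 − x/a)² dx = a/3, ∫₀ᵃ x²(1 − x/a)² dx = a³/30, ∫₀ᵃ x⁴(1 − x/a)² dx = a⁵/105.
Normalization: ∫|φ|² dx = 3.2200.
⟨x⟩ = 0.0000 and ⟨x²⟩ = 2.3329.
(Δx)² = 2.3329 − (0.0000)² = 2.3329.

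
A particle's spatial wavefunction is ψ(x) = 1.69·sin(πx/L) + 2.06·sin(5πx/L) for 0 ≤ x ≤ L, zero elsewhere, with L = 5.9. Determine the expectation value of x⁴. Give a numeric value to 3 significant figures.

213.

⟨x⁴⟩ = ∫ x⁴·|ψ|² dx / ∫|ψ|² dx (integrals over the domain).
On 0 ≤ x ≤ L (j ≠ l): ∫sin²(jπx/L) dx = L/2, ∫sin(jπx/L)·sin(lπx/L) dx = 0; diagonal moments ∫x·sin²(jπx/L) dx = L²/4, ∫x²·sin²(jπx/L) dx = L³·(1/6 − 1/(4j²π²)); cross terms ∫x·sin(jπx/L)·sin(lπx/L) dx = 0 for j + l even and −4jlL²/(π²(j² − l²)²) for j + l odd, ∫x²·sin(jπx/L)·sin(lπx/L) dx = (−1)^(j+l)·4jlL³/(π²(j² − l²)²); higher powers the same way via product-to-sum and parts.
State is unnormalized: ∫|ψ|² dx = 20.944, and ∫ψ*·x⁴·ψ dx = 4468.5, so ⟨x⁴⟩ = 4468.5 / 20.944.
⟨x⁴⟩ = 213.35.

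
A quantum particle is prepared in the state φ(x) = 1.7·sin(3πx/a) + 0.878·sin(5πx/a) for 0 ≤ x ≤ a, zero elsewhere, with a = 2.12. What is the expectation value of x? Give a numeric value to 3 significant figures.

⟨x⟩ = ∫ x·|φ|² dx / ∫|φ|² dx (integrals over the domain).
On 0 ≤ x ≤ a (j ≠ l): ∫sin²(jπx/a) dx = a/2, ∫sin(jπx/a)·sin(lπx/a) dx = 0; diagonal moments ∫x·sin²(jπx/a) dx = a²/4, ∫x²·sin²(jπx/a) dx = a³·(1/6 − 1/(4j²π²)); cross terms ∫x·sin(jπx/a)·sin(lπx/a) dx = 0 for j + l even and −4jla²/(π²(j² − l²)²) for j + l odd, ∫x²·sin(jπx/a)·sin(lπx/a) dx = (−1)^(j+l)·4jla³/(π²(j² − l²)²); higher powers the same way via product-to-sum and parts.
State is unnormalized: ∫|φ|² dx = 3.8805, and ∫φ*·x·φ dx = 4.1134, so ⟨x⟩ = 4.1134 / 3.8805.
⟨x⟩ = 1.0600.

1.06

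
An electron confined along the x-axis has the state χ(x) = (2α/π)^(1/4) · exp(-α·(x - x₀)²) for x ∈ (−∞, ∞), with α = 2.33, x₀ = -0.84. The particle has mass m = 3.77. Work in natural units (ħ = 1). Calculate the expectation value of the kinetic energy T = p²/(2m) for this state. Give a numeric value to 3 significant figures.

T = −(ħ²/2m) d²/dx², so ⟨T⟩ = −(ħ²/2m) ∫ χ*·χ'' dx; with m = 3.77.
Gaussian moments (u = x − x₀): ∫u^(2j)·e^(−2αu²) du = (2j−1)!!/(4α)^j · √(π/(2α)), odd powers integrate to 0; here √(π/(2α)) = 0.82107. Derivatives: d/dx e^(−αu²) = −2αu·e^(−αu²), d²/dx² e^(−αu²) = (4α²u² − 2α)·e^(−αu²).
⟨T⟩ = 0.30902.

0.309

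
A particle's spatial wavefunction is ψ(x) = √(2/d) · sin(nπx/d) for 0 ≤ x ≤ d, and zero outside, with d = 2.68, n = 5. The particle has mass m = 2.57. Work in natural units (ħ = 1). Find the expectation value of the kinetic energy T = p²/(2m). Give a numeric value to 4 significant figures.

6.684

T = −(ħ²/2m) d²/dx², so ⟨T⟩ = −(ħ²/2m) ∫ ψ*·ψ'' dx; with m = 2.57.
d/dx sin(nπx/d) = (nπ/d)·cos(nπx/d) and d²/dx² sin(nπx/d) = −(nπ/d)²·sin(nπx/d); on 0 ≤ x ≤ d, ∫sin²(nπx/d) dx = d/2 and ∫sin(nπx/d)·cos(nπx/d) dx = 0.
⟨T⟩ = 6.6835.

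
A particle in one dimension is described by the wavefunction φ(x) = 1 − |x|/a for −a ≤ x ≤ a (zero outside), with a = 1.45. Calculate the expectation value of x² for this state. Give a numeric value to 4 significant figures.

0.2103

⟨x²⟩ = ∫ x²·|φ|² dx / ∫|φ|² dx (integrals over the domain).
φ is even, so ∫ over [−a, a] = 2∫₀ᵃ with φ = 1 − x/a there: ∫₀ᵃ (1 − x/a)² dx = a/3, ∫₀ᵃ x²(1 − x/a)² dx = a³/30, ∫₀ᵃ x⁴(1 − x/a)² dx = a⁵/105.
State is unnormalized: ∫|φ|² dx = 0.96667, and ∫φ*·x²·φ dx = 0.20324, so ⟨x²⟩ = 0.20324 / 0.96667.
⟨x²⟩ = 0.21025.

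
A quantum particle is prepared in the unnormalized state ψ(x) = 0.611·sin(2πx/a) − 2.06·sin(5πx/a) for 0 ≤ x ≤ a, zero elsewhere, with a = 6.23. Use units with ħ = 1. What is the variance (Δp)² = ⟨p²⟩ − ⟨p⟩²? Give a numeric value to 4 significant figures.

5.925

Compute ⟨p⟩ and ⟨p²⟩ separately; (Δp)² = ⟨p²⟩ − ⟨p⟩².
d²/dx² sin(jπx/a) = −(jπ/a)²·sin(jπx/a); on 0 ≤ x ≤ a, ∫sin²(jπx/a) dx = a/2 and ∫sin(jπx/a)·sin(lπx/a) dx = 0 for j ≠ l, so only diagonal terms survive in ∫|ψ|² and ∫ψ·ψ″; ∫ψ·ψ′ dx = [ψ²/2] between the walls = 0.
Normalization: ∫|ψ|² dx = 14.382.
⟨p⟩ = 0.0000 and ⟨p²⟩ = 5.9254.
(Δp)² = 5.9254 − (0.0000)² = 5.9254.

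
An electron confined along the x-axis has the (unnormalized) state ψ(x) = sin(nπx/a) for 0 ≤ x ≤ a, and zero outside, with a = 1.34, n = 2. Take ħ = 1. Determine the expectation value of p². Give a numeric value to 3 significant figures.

p² ψ = −ħ² d²ψ/dx²; ⟨p²⟩ = −ħ² ∫ ψ*·ψ'' dx / ∫|ψ|² dx.
d/dx sin(nπx/a) = (nπ/a)·cos(nπx/a) and d²/dx² sin(nπx/a) = −(nπ/a)²·sin(nπx/a); on 0 ≤ x ≤ a, ∫sin²(nπx/a) dx = a/2 and ∫sin(nπx/a)·cos(nπx/a) dx = 0.
State is unnormalized: ∫|ψ|² dx = 0.67000, and ∫ψ*·(−ħ² ψ'') dx = 14.731, so ⟨p²⟩ = 14.731 / 0.67000.
⟨p²⟩ = 21.986.

22.0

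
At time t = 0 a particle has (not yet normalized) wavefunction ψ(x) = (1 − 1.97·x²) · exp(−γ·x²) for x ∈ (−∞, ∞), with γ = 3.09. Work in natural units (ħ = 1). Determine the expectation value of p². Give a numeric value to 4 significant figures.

6.105

p² ψ = −ħ² d²ψ/dx²; ⟨p²⟩ = −ħ² ∫ ψ*·ψ'' dx / ∫|ψ|² dx.
Expand each integrand as polynomial × e^(−2γx²) and use ∫x^(2j)·e^(−2γx²) dx = (2j−1)!!/(4γ)^j · √(π/(2γ)), odd powers → 0; here √(π/(2γ)) = 0.71299. Differentiate with the product rule, d/dx e^(−γx²) = −2γx·e^(−γx²).
State is unnormalized: ∫|ψ|² dx = 0.54004, and ∫ψ*·(−ħ² ψ'') dx = 3.2972, so ⟨p²⟩ = 3.2972 / 0.54004.
⟨p²⟩ = 6.1054.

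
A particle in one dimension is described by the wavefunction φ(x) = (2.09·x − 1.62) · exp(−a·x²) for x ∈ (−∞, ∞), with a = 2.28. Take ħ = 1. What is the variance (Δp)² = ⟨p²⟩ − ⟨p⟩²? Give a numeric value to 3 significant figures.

2.98

Compute ⟨p⟩ and ⟨p²⟩ separately; (Δp)² = ⟨p²⟩ − ⟨p⟩².
Expand each integrand as polynomial × e^(−2ax²) and use ∫x^(2j)·e^(−2ax²) dx = (2j−1)!!/(4a)^j · √(π/(2a)), odd powers → 0; here √(π/(2a)) = 0.83003. Differentiate with the product rule, d/dx e^(−ax²) = −2ax·e^(−ax²).
Normalization: ∫|φ|² dx = 2.5759.
⟨p⟩ = 0.0000 and ⟨p²⟩ = 2.9838.
(Δp)² = 2.9838 − (0.0000)² = 2.9838.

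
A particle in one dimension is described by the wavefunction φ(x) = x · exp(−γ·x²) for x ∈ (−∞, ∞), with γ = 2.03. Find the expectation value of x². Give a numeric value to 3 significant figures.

0.369

⟨x²⟩ = ∫ x²·|φ|² dx / ∫|φ|² dx (integrals over the domain).
Expand each integrand as polynomial × e^(−2γx²) and use ∫x^(2j)·e^(−2γx²) dx = (2j−1)!!/(4γ)^j · √(π/(2γ)), odd powers → 0; here √(π/(2γ)) = 0.87965.
State is unnormalized: ∫|φ|² dx = 0.10833, and ∫φ*·x²·φ dx = 0.040024, so ⟨x²⟩ = 0.040024 / 0.10833.
⟨x²⟩ = 0.36946.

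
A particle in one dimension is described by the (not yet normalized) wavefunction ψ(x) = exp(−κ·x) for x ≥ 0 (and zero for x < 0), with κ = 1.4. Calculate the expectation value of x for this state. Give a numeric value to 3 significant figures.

⟨x⟩ = ∫ x·|ψ|² dx / ∫|ψ|² dx (integrals over the domain).
Every integrand reduces to terms xʲ·e^(−2κx) on [0, ∞); use ∫₀^∞ xʲ·e^(−2κx) dx = j!/(2κ)^(j+1).
State is unnormalized: ∫|ψ|² dx = 0.35714, and ∫ψ*·x·ψ dx = 0.12755, so ⟨x⟩ = 0.12755 / 0.35714.
⟨x⟩ = 0.35714.

0.357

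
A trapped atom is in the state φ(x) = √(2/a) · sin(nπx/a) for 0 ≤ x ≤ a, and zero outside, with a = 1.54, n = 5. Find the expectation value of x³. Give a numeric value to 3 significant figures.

⟨x³⟩ = ∫ x³·|φ|² dx (integrals over the domain).
With sin²θ = (1 − cos2θ)/2 on 0 ≤ x ≤ a: ∫sin²(nπx/a) dx = a/2, ∫x·sin²(nπx/a) dx = a²/4, ∫x²·sin²(nπx/a) dx = a³·(1/6 − 1/(4n²π²)); higher powers xᵏ the same way, integrating xᵏ·cos(2nπx/a) by parts.
⟨x³⟩ = 0.90196.

0.902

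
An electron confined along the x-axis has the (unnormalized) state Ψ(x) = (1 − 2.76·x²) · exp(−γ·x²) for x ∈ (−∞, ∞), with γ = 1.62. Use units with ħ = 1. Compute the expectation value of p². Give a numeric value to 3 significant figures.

7.30

p² Ψ = −ħ² d²Ψ/dx²; ⟨p²⟩ = −ħ² ∫ Ψ*·Ψ'' dx / ∫|Ψ|² dx.
Expand each integrand as polynomial × e^(−2γx²) and use ∫x^(2j)·e^(−2γx²) dx = (2j−1)!!/(4γ)^j · √(π/(2γ)), odd powers → 0; here √(π/(2γ)) = 0.98470. Differentiate with the product rule, d/dx e^(−γx²) = −2γx·e^(−γx²).
State is unnormalized: ∫|Ψ|² dx = 0.68179, and ∫Ψ*·(−ħ² Ψ'') dx = 4.9798, so ⟨p²⟩ = 4.9798 / 0.68179.
⟨p²⟩ = 7.3040.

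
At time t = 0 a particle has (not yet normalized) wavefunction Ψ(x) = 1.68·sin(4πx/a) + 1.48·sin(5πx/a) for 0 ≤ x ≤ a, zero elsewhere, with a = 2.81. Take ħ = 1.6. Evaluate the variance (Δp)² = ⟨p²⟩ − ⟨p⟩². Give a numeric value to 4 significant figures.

63.78

Compute ⟨p⟩ and ⟨p²⟩ separately; (Δp)² = ⟨p²⟩ − ⟨p⟩².
d²/dx² sin(jπx/a) = −(jπ/a)²·sin(jπx/a); on 0 ≤ x ≤ a, ∫sin²(jπx/a) dx = a/2 and ∫sin(jπx/a)·sin(lπx/a) dx = 0 for j ≠ l, so only diagonal terms survive in ∫|Ψ|² and ∫Ψ·Ψ″; ∫Ψ·Ψ′ dx = [Ψ²/2] between the walls = 0.
Normalization: ∫|Ψ|² dx = 7.0430.
⟨p⟩ = 0.0000 and ⟨p²⟩ = 63.781.
(Δp)² = 63.781 − (0.0000)² = 63.781.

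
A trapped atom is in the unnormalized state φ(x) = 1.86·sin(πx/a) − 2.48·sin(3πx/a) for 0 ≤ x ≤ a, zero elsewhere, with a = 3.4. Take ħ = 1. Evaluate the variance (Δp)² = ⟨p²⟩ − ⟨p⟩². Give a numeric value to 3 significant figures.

Compute ⟨p⟩ and ⟨p²⟩ separately; (Δp)² = ⟨p²⟩ − ⟨p⟩².
d²/dx² sin(jπx/a) = −(jπ/a)²·sin(jπx/a); on 0 ≤ x ≤ a, ∫sin²(jπx/a) dx = a/2 and ∫sin(jπx/a)·sin(lπx/a) dx = 0 for j ≠ l, so only diagonal terms survive in ∫|φ|² and ∫φ·φ″; ∫φ·φ′ dx = [φ²/2] between the walls = 0.
Normalization: ∫|φ|² dx = 16.337.
⟨p⟩ = 0.0000 and ⟨p²⟩ = 5.2251.
(Δp)² = 5.2251 − (0.0000)² = 5.2251.

5.23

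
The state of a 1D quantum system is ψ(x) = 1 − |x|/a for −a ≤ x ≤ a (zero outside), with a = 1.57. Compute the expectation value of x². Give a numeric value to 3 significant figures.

0.246

⟨x²⟩ = ∫ x²·|ψ|² dx / ∫|ψ|² dx (integrals over the domain).
ψ is even, so ∫ over [−a, a] = 2∫₀ᵃ with ψ = 1 − x/a there: ∫₀ᵃ (1 − x/a)² dx = a/3, ∫₀ᵃ x²(1 − x/a)² dx = a³/30, ∫₀ᵃ x⁴(1 − x/a)² dx = a⁵/105.
State is unnormalized: ∫|ψ|² dx = 1.0467, and ∫ψ*·x²·ψ dx = 0.25799, so ⟨x²⟩ = 0.25799 / 1.0467.
⟨x²⟩ = 0.24649.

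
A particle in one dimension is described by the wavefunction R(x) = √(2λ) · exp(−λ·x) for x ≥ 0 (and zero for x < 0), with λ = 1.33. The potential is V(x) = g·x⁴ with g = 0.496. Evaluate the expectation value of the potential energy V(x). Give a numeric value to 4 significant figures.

0.2378

⟨V⟩ = ∫ V(x)·|R|² dx.
Every integrand reduces to terms xʲ·e^(−2λx) on [0, ∞); use ∫₀^∞ xʲ·e^(−2λx) dx = j!/(2λ)^(j+1).
⟨V⟩ = 0.23778.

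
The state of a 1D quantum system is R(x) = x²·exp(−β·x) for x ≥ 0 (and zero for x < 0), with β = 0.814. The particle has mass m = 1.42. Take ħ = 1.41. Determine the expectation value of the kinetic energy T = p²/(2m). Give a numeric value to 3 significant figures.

T = −(ħ²/2m) d²/dx², so ⟨T⟩ = −(ħ²/2m) ∫ R*·R'' dx / ∫|R|² dx; with m = 1.42.
Differentiate x²·exp(−β·x) with the product rule; every integrand then reduces to terms xʲ·e^(−2βx) on [0, ∞), with ∫₀^∞ xʲ·e^(−2βx) dx = j!/(2β)^(j+1).
State is unnormalized: ∫|R|² dx = 2.0986, and ∫R*·(−ħ²/2m · R'') dx = 0.32448, so ⟨T⟩ = 0.32448 / 2.0986.
⟨T⟩ = 0.15461.

0.155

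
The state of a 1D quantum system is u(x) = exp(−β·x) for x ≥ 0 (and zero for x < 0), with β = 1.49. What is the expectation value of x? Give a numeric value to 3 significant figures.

0.336

⟨x⟩ = ∫ x·|u|² dx / ∫|u|² dx (integrals over the domain).
Every integrand reduces to terms xʲ·e^(−2βx) on [0, ∞); use ∫₀^∞ xʲ·e^(−2βx) dx = j!/(2β)^(j+1).
State is unnormalized: ∫|u|² dx = 0.33557, and ∫u*·x·u dx = 0.11261, so ⟨x⟩ = 0.11261 / 0.33557.
⟨x⟩ = 0.33557.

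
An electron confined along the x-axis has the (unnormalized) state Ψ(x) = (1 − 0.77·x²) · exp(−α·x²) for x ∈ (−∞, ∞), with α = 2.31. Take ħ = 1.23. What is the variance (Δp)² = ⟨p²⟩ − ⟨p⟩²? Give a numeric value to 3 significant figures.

4.97

Compute ⟨p⟩ and ⟨p²⟩ separately; (Δp)² = ⟨p²⟩ − ⟨p⟩².
Expand each integrand as polynomial × e^(−2αx²) and use ∫x^(2j)·e^(−2αx²) dx = (2j−1)!!/(4α)^j · √(π/(2α)), odd powers → 0; here √(π/(2α)) = 0.82462. Differentiate with the product rule, d/dx e^(−αx²) = −2αx·e^(−αx²).
Normalization: ∫|Ψ|² dx = 0.70436.
⟨p⟩ = 0.0000 and ⟨p²⟩ = 4.9723.
(Δp)² = 4.9723 − (0.0000)² = 4.9723.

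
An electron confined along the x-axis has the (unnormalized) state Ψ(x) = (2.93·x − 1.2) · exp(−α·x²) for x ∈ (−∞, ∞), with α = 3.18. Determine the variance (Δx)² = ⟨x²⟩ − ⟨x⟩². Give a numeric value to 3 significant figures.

Compute ⟨x⟩ and ⟨x²⟩ separately, then (Δx)² = ⟨x²⟩ − ⟨x⟩².
Expand each integrand as polynomial × e^(−2αx²) and use ∫x^(2j)·e^(−2αx²) dx = (2j−1)!!/(4α)^j · √(π/(2α)), odd powers → 0; here √(π/(2α)) = 0.70282.
Normalization: ∫|Ψ|² dx = 1.4864.
⟨x⟩ = -0.26140 and ⟨x²⟩ = 0.12879.
(Δx)² = 0.12879 − (-0.26140)² = 0.060465.

0.0605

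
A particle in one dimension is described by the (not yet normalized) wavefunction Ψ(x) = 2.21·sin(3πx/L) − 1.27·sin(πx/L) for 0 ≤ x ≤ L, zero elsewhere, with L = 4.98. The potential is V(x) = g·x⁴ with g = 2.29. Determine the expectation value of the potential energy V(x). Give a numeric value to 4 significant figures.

165.0

⟨V⟩ = ∫ V(x)·|Ψ|² dx / ∫|Ψ|² dx.
On 0 ≤ x ≤ L (j ≠ l): ∫sin²(jπx/L) dx = L/2, ∫sin(jπx/L)·sin(lπx/L) dx = 0; diagonal moments ∫x·sin²(jπx/L) dx = L²/4, ∫x²·sin²(jπx/L) dx = L³·(1/6 − 1/(4j²π²)); cross terms ∫x·sin(jπx/L)·sin(lπx/L) dx = 0 for j + l even and −4jlL²/(π²(j² − l²)²) for j + l odd, ∫x²·sin(jπx/L)·sin(lπx/L) dx = (−1)^(j+l)·4jlL³/(π²(j² − l²)²); higher powers the same way via product-to-sum and parts.
State is unnormalized: ∫|Ψ|² dx = 16.178, and ∫Ψ*·V(x)·Ψ dx = 2669.7, so ⟨V⟩ = 2669.7 / 16.178.
⟨V⟩ = 165.03.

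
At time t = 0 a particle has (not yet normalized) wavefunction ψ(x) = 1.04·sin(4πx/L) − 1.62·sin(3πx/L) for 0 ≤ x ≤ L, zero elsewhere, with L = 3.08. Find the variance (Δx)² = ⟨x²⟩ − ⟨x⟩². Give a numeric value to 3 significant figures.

Compute ⟨x⟩ and ⟨x²⟩ separately, then (Δx)² = ⟨x²⟩ − ⟨x⟩².
On 0 ≤ x ≤ L (j ≠ l): ∫sin²(jπx/L) dx = L/2, ∫sin(jπx/L)·sin(lπx/L) dx = 0; diagonal moments ∫x·sin²(jπx/L) dx = L²/4, ∫x²·sin²(jπx/L) dx = L³·(1/6 − 1/(4j²π²)); cross terms ∫x·sin(jπx/L)·sin(lπx/L) dx = 0 for j + l even and −4jlL²/(π²(j² − l²)²) for j + l odd, ∫x²·sin(jπx/L)·sin(lπx/L) dx = (−1)^(j+l)·4jlL³/(π²(j² − l²)²); higher powers the same way via product-to-sum and parts.
Normalization: ∫|ψ|² dx = 5.7072.
⟨x⟩ = 2.0959 and ⟨x²⟩ = 4.8277.
(Δx)² = 4.8277 − (2.0959)² = 0.43492.

0.435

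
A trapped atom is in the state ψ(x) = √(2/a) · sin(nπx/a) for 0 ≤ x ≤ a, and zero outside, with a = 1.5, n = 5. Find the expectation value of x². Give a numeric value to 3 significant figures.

⟨x²⟩ = ∫ x²·|ψ|² dx (integrals over the domain).
With sin²θ = (1 − cos2θ)/2 on 0 ≤ x ≤ a: ∫sin²(nπx/a) dx = a/2, ∫x·sin²(nπx/a) dx = a²/4, ∫x²·sin²(nπx/a) dx = a³·(1/6 − 1/(4n²π²)); higher powers xᵏ the same way, integrating xᵏ·cos(2nπx/a) by parts.
⟨x²⟩ = 0.74544.

0.745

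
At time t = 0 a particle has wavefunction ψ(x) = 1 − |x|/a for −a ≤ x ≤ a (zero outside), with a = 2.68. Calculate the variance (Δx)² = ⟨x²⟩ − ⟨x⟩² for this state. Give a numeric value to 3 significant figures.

0.718

Compute ⟨x⟩ and ⟨x²⟩ separately, then (Δx)² = ⟨x²⟩ − ⟨x⟩².
ψ is even, so ∫ over [−a, a] = 2∫₀ᵃ with ψ = 1 − x/a there: ∫₀ᵃ (1 − x/a)² dx = a/3, ∫₀ᵃ x²(1 − x/a)² dx = a³/30, ∫₀ᵃ x⁴(1 − x/a)² dx = a⁵/105.
Normalization: ∫|ψ|² dx = 1.7867.
⟨x⟩ = 0.0000 and ⟨x²⟩ = 0.71824.
(Δx)² = 0.71824 − (0.0000)² = 0.71824.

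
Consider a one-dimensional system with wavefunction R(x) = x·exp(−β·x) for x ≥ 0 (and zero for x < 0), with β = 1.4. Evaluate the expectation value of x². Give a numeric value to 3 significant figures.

1.53

⟨x²⟩ = ∫ x²·|R|² dx / ∫|R|² dx (integrals over the domain).
Every integrand reduces to terms xʲ·e^(−2βx) on [0, ∞); use ∫₀^∞ xʲ·e^(−2βx) dx = j!/(2β)^(j+1).
State is unnormalized: ∫|R|² dx = 0.091108, and ∫R*·x²·R dx = 0.13945, so ⟨x²⟩ = 0.13945 / 0.091108.
⟨x²⟩ = 1.5306.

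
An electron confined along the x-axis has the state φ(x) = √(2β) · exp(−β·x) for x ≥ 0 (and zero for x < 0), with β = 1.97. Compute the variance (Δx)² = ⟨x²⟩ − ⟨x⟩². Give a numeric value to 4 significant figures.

0.06442

Compute ⟨x⟩ and ⟨x²⟩ separately, then (Δx)² = ⟨x²⟩ − ⟨x⟩².
Every integrand reduces to terms xʲ·e^(−2βx) on [0, ∞); use ∫₀^∞ xʲ·e^(−2βx) dx = j!/(2β)^(j+1).
⟨x⟩ = 0.25381 and ⟨x²⟩ = 0.12884.
(Δx)² = 0.12884 − (0.25381)² = 0.064418.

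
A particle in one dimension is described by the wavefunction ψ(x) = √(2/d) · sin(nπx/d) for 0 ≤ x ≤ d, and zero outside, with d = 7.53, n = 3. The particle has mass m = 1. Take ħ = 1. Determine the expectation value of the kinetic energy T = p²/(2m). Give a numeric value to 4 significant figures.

0.7833

T = −(ħ²/2m) d²/dx², so ⟨T⟩ = −(ħ²/2m) ∫ ψ*·ψ'' dx; with m = 1.
d/dx sin(nπx/d) = (nπ/d)·cos(nπx/d) and d²/dx² sin(nπx/d) = −(nπ/d)²·sin(nπx/d); on 0 ≤ x ≤ d, ∫sin²(nπx/d) dx = d/2 and ∫sin(nπx/d)·cos(nπx/d) dx = 0.
⟨T⟩ = 0.78329.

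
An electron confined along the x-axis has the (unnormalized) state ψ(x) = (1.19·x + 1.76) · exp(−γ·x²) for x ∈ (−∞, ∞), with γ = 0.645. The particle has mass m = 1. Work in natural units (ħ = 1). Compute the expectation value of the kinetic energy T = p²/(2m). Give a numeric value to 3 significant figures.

T = −(ħ²/2m) d²/dx², so ⟨T⟩ = −(ħ²/2m) ∫ ψ*·ψ'' dx / ∫|ψ|² dx; with m = 1.
Expand each integrand as polynomial × e^(−2γx²) and use ∫x^(2j)·e^(−2γx²) dx = (2j−1)!!/(4γ)^j · √(π/(2γ)), odd powers → 0; here √(π/(2γ)) = 1.5606. Differentiate with the product rule, d/dx e^(−γx²) = −2γx·e^(−γx²).
State is unnormalized: ∫|ψ|² dx = 5.6905, and ∫ψ*·(−ħ²/2m · ψ'') dx = 2.3877, so ⟨T⟩ = 2.3877 / 5.6905.
⟨T⟩ = 0.41959.

0.420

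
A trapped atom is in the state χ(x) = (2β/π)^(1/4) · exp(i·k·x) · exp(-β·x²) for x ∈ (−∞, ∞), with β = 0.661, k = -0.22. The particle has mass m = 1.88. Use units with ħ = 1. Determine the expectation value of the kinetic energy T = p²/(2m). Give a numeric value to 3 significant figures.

0.189

T = −(ħ²/2m) d²/dx², so ⟨T⟩ = −(ħ²/2m) ∫ χ*·χ'' dx; with m = 1.88.
Gaussian moments: ∫x^(2j)·e^(−2βx²) dx = (2j−1)!!/(4β)^j · √(π/(2β)), odd powers integrate to 0; here √(π/(2β)) = 1.5416. Derivatives: χ′ = (ik − 2βx)·χ, χ″ = ((ik − 2βx)² − 2β)·χ; the odd-in-x pieces drop out.
⟨T⟩ = 0.18867.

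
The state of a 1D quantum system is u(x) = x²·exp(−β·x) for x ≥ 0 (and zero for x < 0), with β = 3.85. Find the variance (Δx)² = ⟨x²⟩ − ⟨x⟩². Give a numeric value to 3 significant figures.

0.0843

Compute ⟨x⟩ and ⟨x²⟩ separately, then (Δx)² = ⟨x²⟩ − ⟨x⟩².
Every integrand reduces to terms xʲ·e^(−2βx) on [0, ∞); use ∫₀^∞ xʲ·e^(−2βx) dx = j!/(2β)^(j+1).
Normalization: ∫|u|² dx = 0.00088666.
⟨x⟩ = 0.64935 and ⟨x²⟩ = 0.50599.
(Δx)² = 0.50599 − (0.64935)² = 0.084331.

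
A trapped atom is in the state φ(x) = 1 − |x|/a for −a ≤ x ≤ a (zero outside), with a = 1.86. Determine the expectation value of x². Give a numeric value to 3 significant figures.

0.346

⟨x²⟩ = ∫ x²·|φ|² dx / ∫|φ|² dx (integrals over the domain).
φ is even, so ∫ over [−a, a] = 2∫₀ᵃ with φ = 1 − x/a there: ∫₀ᵃ (1 − x/a)² dx = a/3, ∫₀ᵃ x²(1 − x/a)² dx = a³/30, ∫₀ᵃ x⁴(1 − x/a)² dx = a⁵/105.
State is unnormalized: ∫|φ|² dx = 1.2400, and ∫φ*·x²·φ dx = 0.42899, so ⟨x²⟩ = 0.42899 / 1.2400.
⟨x²⟩ = 0.34596.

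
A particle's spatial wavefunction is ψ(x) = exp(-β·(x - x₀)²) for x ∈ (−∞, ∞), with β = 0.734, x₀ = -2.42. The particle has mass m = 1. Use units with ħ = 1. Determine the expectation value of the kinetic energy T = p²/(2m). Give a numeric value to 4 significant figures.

0.3670

T = −(ħ²/2m) d²/dx², so ⟨T⟩ = −(ħ²/2m) ∫ ψ*·ψ'' dx / ∫|ψ|² dx; with m = 1.
Gaussian moments (u = x − x₀): ∫u^(2j)·e^(−2βu²) du = (2j−1)!!/(4β)^j · √(π/(2β)), odd powers integrate to 0; here √(π/(2β)) = 1.4629. Derivatives: d/dx e^(−βu²) = −2βu·e^(−βu²), d²/dx² e^(−βu²) = (4β²u² − 2β)·e^(−βu²).
State is unnormalized: ∫|ψ|² dx = 1.4629, and ∫ψ*·(−ħ²/2m · ψ'') dx = 0.53688, so ⟨T⟩ = 0.53688 / 1.4629.
⟨T⟩ = 0.36700.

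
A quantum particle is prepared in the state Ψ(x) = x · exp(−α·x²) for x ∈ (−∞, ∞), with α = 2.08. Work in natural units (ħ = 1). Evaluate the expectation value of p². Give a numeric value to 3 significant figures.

6.24

p² Ψ = −ħ² d²Ψ/dx²; ⟨p²⟩ = −ħ² ∫ Ψ*·Ψ'' dx / ∫|Ψ|² dx.
Expand each integrand as polynomial × e^(−2αx²) and use ∫x^(2j)·e^(−2αx²) dx = (2j−1)!!/(4α)^j · √(π/(2α)), odd powers → 0; here √(π/(2α)) = 0.86902. Differentiate with the product rule, d/dx e^(−αx²) = −2αx·e^(−αx²).
State is unnormalized: ∫|Ψ|² dx = 0.10445, and ∫Ψ*·(−ħ² Ψ'') dx = 0.65176, so ⟨p²⟩ = 0.65176 / 0.10445.
⟨p²⟩ = 6.2400.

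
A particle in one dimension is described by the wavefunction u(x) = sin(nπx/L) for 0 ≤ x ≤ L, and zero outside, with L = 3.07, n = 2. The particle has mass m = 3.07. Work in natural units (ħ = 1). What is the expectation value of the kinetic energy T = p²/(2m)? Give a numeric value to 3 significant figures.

T = −(ħ²/2m) d²/dx², so ⟨T⟩ = −(ħ²/2m) ∫ u*·u'' dx / ∫|u|² dx; with m = 3.07.
d/dx sin(nπx/L) = (nπ/L)·cos(nπx/L) and d²/dx² sin(nπx/L) = −(nπ/L)²·sin(nπx/L); on 0 ≤ x ≤ L, ∫sin²(nπx/L) dx = L/2 and ∫sin(nπx/L)·cos(nπx/L) dx = 0.
State is unnormalized: ∫|u|² dx = 1.5350, and ∫u*·(−ħ²/2m · u'') dx = 1.0472, so ⟨T⟩ = 1.0472 / 1.5350.
⟨T⟩ = 0.68220.

0.682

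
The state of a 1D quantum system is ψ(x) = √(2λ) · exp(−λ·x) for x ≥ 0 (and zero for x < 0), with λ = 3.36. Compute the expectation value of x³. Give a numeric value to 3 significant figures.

0.0198

⟨x³⟩ = ∫ x³·|ψ|² dx (integrals over the domain).
Every integrand reduces to terms xʲ·e^(−2λx) on [0, ∞); use ∫₀^∞ xʲ·e^(−2λx) dx = j!/(2λ)^(j+1).
⟨x³⟩ = 0.019772.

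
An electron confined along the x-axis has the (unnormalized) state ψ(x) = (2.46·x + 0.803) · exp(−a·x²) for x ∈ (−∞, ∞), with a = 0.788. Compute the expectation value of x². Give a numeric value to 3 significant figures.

⟨x²⟩ = ∫ x²·|ψ|² dx / ∫|ψ|² dx (integrals over the domain).
Expand each integrand as polynomial × e^(−2ax²) and use ∫x^(2j)·e^(−2ax²) dx = (2j−1)!!/(4a)^j · √(π/(2a)), odd powers → 0; here √(π/(2a)) = 1.4119.
State is unnormalized: ∫|ψ|² dx = 3.6211, and ∫ψ*·x²·ψ dx = 2.8688, so ⟨x²⟩ = 2.8688 / 3.6211.
⟨x²⟩ = 0.79225.

0.792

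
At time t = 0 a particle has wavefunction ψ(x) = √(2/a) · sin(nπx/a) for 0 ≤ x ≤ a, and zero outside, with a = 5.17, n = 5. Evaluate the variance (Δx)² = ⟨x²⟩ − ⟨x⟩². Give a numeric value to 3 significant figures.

Compute ⟨x⟩ and ⟨x²⟩ separately, then (Δx)² = ⟨x²⟩ − ⟨x⟩².
With sin²θ = (1 − cos2θ)/2 on 0 ≤ x ≤ a: ∫sin²(nπx/a) dx = a/2, ∫x·sin²(nπx/a) dx = a²/4, ∫x²·sin²(nπx/a) dx = a³·(1/6 − 1/(4n²π²)); higher powers xᵏ the same way, integrating xᵏ·cos(2nπx/a) by parts.
⟨x⟩ = 2.5850 and ⟨x²⟩ = 8.8555.
(Δx)² = 8.8555 − (2.5850)² = 2.1732.

2.17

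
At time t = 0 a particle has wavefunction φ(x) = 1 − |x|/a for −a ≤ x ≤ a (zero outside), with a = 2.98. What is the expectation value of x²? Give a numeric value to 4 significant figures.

0.8880

⟨x²⟩ = ∫ x²·|φ|² dx / ∫|φ|² dx (integrals over the domain).
φ is even, so ∫ over [−a, a] = 2∫₀ᵃ with φ = 1 − x/a there: ∫₀ᵃ (1 − x/a)² dx = a/3, ∫₀ᵃ x²(1 − x/a)² dx = a³/30, ∫₀ᵃ x⁴(1 − x/a)² dx = a⁵/105.
State is unnormalized: ∫|φ|² dx = 1.9867, and ∫φ*·x²·φ dx = 1.7642, so ⟨x²⟩ = 1.7642 / 1.9867.
⟨x²⟩ = 0.88804.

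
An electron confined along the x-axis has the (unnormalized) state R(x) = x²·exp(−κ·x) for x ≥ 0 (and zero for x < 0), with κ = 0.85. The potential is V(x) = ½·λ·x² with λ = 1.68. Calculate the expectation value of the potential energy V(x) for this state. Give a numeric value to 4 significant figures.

8.720

⟨V⟩ = ∫ V(x)·|R|² dx / ∫|R|² dx.
Every integrand reduces to terms xʲ·e^(−2κx) on [0, ∞); use ∫₀^∞ xʲ·e^(−2κx) dx = j!/(2κ)^(j+1).
State is unnormalized: ∫|R|² dx = 1.6903, and ∫R*·V(x)·R dx = 14.739, so ⟨V⟩ = 14.739 / 1.6903.
⟨V⟩ = 8.7197.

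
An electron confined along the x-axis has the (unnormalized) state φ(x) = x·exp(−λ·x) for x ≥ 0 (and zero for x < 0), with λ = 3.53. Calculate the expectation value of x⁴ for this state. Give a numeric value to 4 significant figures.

⟨x⁴⟩ = ∫ x⁴·|φ|² dx / ∫|φ|² dx (integrals over the domain).
Every integrand reduces to terms xʲ·e^(−2λx) on [0, ∞); use ∫₀^∞ xʲ·e^(−2λx) dx = j!/(2λ)^(j+1).
State is unnormalized: ∫|φ|² dx = 0.0056835, and ∫φ*·x⁴·φ dx = 0.00082357, so ⟨x⁴⟩ = 0.00082357 / 0.0056835.
⟨x⁴⟩ = 0.14491.

0.1449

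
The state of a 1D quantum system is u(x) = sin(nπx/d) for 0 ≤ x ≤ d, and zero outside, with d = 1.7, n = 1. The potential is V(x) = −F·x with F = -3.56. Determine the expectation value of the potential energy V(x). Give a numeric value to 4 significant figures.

3.026

⟨V⟩ = ∫ V(x)·|u|² dx / ∫|u|² dx.
With sin²θ = (1 − cos2θ)/2 on 0 ≤ x ≤ d: ∫sin²(nπx/d) dx = d/2, ∫x·sin²(nπx/d) dx = d²/4, ∫x²·sin²(nπx/d) dx = d³·(1/6 − 1/(4n²π²)); higher powers xᵏ the same way, integrating xᵏ·cos(2nπx/d) by parts.
State is unnormalized: ∫|u|² dx = 0.85000, and ∫u*·V(x)·u dx = 2.5721, so ⟨V⟩ = 2.5721 / 0.85000.
⟨V⟩ = 3.0260.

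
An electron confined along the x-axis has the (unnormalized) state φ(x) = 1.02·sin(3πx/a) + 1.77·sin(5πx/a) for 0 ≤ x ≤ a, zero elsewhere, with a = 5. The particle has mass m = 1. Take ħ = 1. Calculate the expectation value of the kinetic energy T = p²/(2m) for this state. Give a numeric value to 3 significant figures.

T = −(ħ²/2m) d²/dx², so ⟨T⟩ = −(ħ²/2m) ∫ φ*·φ'' dx / ∫|φ|² dx; with m = 1.
d²/dx² sin(jπx/a) = −(jπ/a)²·sin(jπx/a); on 0 ≤ x ≤ a, ∫sin²(jπx/a) dx = a/2 and ∫sin(jπx/a)·sin(lπx/a) dx = 0 for j ≠ l, so only diagonal terms survive in ∫|φ|² and ∫φ·φ″; ∫φ·φ′ dx = [φ²/2] between the walls = 0.
State is unnormalized: ∫|φ|² dx = 10.433, and ∫φ*·(−ħ²/2m · φ'') dx = 43.271, so ⟨T⟩ = 43.271 / 10.433.
⟨T⟩ = 4.1474.

4.15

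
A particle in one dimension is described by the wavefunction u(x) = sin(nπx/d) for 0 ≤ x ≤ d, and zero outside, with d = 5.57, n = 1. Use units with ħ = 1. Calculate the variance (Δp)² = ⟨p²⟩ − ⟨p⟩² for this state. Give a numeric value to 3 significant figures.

0.318

Compute ⟨p⟩ and ⟨p²⟩ separately; (Δp)² = ⟨p²⟩ − ⟨p⟩².
d/dx sin(nπx/d) = (nπ/d)·cos(nπx/d) and d²/dx² sin(nπx/d) = −(nπ/d)²·sin(nπx/d); on 0 ≤ x ≤ d, ∫sin²(nπx/d) dx = d/2 and ∫sin(nπx/d)·cos(nπx/d) dx = 0.
Normalization: ∫|u|² dx = 2.7850.
⟨p⟩ = 0.0000 and ⟨p²⟩ = 0.31812.
(Δp)² = 0.31812 − (0.0000)² = 0.31812.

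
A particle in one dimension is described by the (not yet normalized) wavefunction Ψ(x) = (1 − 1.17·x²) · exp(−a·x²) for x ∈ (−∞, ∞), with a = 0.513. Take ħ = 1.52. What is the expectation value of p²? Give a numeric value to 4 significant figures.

p² Ψ = −ħ² d²Ψ/dx²; ⟨p²⟩ = −ħ² ∫ Ψ*·Ψ'' dx / ∫|Ψ|² dx.
Expand each integrand as polynomial × e^(−2ax²) and use ∫x^(2j)·e^(−2ax²) dx = (2j−1)!!/(4a)^j · √(π/(2a)), odd powers → 0; here √(π/(2a)) = 1.7499. Differentiate with the product rule, d/dx e^(−ax²) = −2ax·e^(−ax²).
State is unnormalized: ∫|Ψ|² dx = 1.4610, and ∫Ψ*·(−ħ² Ψ'') dx = 9.1588, so ⟨p²⟩ = 9.1588 / 1.4610.
⟨p²⟩ = 6.2687.

6.269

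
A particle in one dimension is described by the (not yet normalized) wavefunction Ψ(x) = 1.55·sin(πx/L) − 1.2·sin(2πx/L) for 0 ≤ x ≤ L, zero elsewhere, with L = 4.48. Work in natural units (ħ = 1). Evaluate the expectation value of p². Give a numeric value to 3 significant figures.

1.04

p² Ψ = −ħ² d²Ψ/dx²; ⟨p²⟩ = −ħ² ∫ Ψ*·Ψ'' dx / ∫|Ψ|² dx.
d²/dx² sin(jπx/L) = −(jπ/L)²·sin(jπx/L); on 0 ≤ x ≤ L, ∫sin²(jπx/L) dx = L/2 and ∫sin(jπx/L)·sin(lπx/L) dx = 0 for j ≠ l, so only diagonal terms survive in ∫|Ψ|² and ∫Ψ·Ψ″; ∫Ψ·Ψ′ dx = [Ψ²/2] between the walls = 0.
State is unnormalized: ∫|Ψ|² dx = 8.6072, and ∫Ψ*·(−ħ² Ψ'') dx = 8.9911, so ⟨p²⟩ = 8.9911 / 8.6072.
⟨p²⟩ = 1.0446.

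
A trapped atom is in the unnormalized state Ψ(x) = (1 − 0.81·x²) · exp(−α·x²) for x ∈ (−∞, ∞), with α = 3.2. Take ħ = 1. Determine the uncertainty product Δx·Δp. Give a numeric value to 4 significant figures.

0.5005

Δx = √(⟨x²⟩−⟨x⟩²), Δp = √(⟨p²⟩−⟨p⟩²).
Expand each integrand as polynomial × e^(−2αx²) and use ∫x^(2j)·e^(−2αx²) dx = (2j−1)!!/(4α)^j · √(π/(2α)), odd powers → 0; here √(π/(2α)) = 0.70062. Differentiate with the product rule, d/dx e^(−αx²) = −2αx·e^(−αx²).
Normalization: ∫|Ψ|² dx = 0.62037.
⟨x⟩ = 0.0000, ⟨x²⟩ = 0.060031 ⇒ Δx = 0.24501.
⟨p⟩ = 0.0000, ⟨p²⟩ = 4.1727 ⇒ Δp = 2.0427.
Δx·Δp = 0.50049.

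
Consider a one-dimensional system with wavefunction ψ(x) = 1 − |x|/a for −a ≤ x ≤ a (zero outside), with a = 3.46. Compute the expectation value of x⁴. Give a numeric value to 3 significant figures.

4.09

⟨x⁴⟩ = ∫ x⁴·|ψ|² dx / ∫|ψ|² dx (integrals over the domain).
ψ is even, so ∫ over [−a, a] = 2∫₀ᵃ with ψ = 1 − x/a there: ∫₀ᵃ (1 − x/a)² dx = a/3, ∫₀ᵃ x²(1 − x/a)² dx = a³/30, ∫₀ᵃ x⁴(1 − x/a)² dx = a⁵/105.
State is unnormalized: ∫|ψ|² dx = 2.3067, and ∫ψ*·x⁴·ψ dx = 9.4454, so ⟨x⁴⟩ = 9.4454 / 2.3067.
⟨x⁴⟩ = 4.0948.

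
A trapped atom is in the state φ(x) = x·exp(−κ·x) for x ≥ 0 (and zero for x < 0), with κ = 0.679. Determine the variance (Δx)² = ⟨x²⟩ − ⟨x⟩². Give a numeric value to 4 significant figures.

1.627

Compute ⟨x⟩ and ⟨x²⟩ separately, then (Δx)² = ⟨x²⟩ − ⟨x⟩².
Every integrand reduces to terms xʲ·e^(−2κx) on [0, ∞); use ∫₀^∞ xʲ·e^(−2κx) dx = j!/(2κ)^(j+1).
Normalization: ∫|φ|² dx = 0.79860.
⟨x⟩ = 2.2091 and ⟨x²⟩ = 6.5070.
(Δx)² = 6.5070 − (2.2091)² = 1.6268.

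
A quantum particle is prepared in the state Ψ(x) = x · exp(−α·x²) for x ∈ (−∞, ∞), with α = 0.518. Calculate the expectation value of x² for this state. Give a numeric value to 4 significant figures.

⟨x²⟩ = ∫ x²·|Ψ|² dx / ∫|Ψ|² dx (integrals over the domain).
Expand each integrand as polynomial × e^(−2αx²) and use ∫x^(2j)·e^(−2αx²) dx = (2j−1)!!/(4α)^j · √(π/(2α)), odd powers → 0; here √(π/(2α)) = 1.7414.
State is unnormalized: ∫|Ψ|² dx = 0.84044, and ∫Ψ*·x²·Ψ dx = 1.2168, so ⟨x²⟩ = 1.2168 / 0.84044.
⟨x²⟩ = 1.4479.

1.448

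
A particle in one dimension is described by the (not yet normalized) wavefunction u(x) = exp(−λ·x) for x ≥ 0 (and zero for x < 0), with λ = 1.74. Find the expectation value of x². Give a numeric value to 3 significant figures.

0.165

⟨x²⟩ = ∫ x²·|u|² dx / ∫|u|² dx (integrals over the domain).
Every integrand reduces to terms xʲ·e^(−2λx) on [0, ∞); use ∫₀^∞ xʲ·e^(−2λx) dx = j!/(2λ)^(j+1).
State is unnormalized: ∫|u|² dx = 0.28736, and ∫u*·x²·u dx = 0.047456, so ⟨x²⟩ = 0.047456 / 0.28736.
⟨x²⟩ = 0.16515.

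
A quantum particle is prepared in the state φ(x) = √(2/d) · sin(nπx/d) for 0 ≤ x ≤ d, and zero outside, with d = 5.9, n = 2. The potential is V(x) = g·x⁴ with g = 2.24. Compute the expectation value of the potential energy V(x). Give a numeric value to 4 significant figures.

⟨V⟩ = ∫ V(x)·|φ|² dx.
With sin²θ = (1 − cos2θ)/2 on 0 ≤ x ≤ d: ∫sin²(nπx/d) dx = d/2, ∫x·sin²(nπx/d) dx = d²/4, ∫x²·sin²(nπx/d) dx = d³·(1/6 − 1/(4n²π²)); higher powers xᵏ the same way, integrating xᵏ·cos(2nπx/d) by parts.
⟨V⟩ = 476.72.

476.7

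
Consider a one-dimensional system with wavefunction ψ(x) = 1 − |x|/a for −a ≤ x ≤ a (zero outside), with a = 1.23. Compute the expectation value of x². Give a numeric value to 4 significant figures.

0.1513

⟨x²⟩ = ∫ x²·|ψ|² dx / ∫|ψ|² dx (integrals over the domain).
ψ is even, so ∫ over [−a, a] = 2∫₀ᵃ with ψ = 1 − x/a there: ∫₀ᵃ (1 − x/a)² dx = a/3, ∫₀ᵃ x²(1 − x/a)² dx = a³/30, ∫₀ᵃ x⁴(1 − x/a)² dx = a⁵/105.
State is unnormalized: ∫|ψ|² dx = 0.82000, and ∫ψ*·x²·ψ dx = 0.12406, so ⟨x²⟩ = 0.12406 / 0.82000.
⟨x²⟩ = 0.15129.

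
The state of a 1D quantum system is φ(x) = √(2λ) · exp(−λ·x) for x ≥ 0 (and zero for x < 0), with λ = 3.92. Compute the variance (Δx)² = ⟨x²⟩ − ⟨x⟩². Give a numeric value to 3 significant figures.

Compute ⟨x⟩ and ⟨x²⟩ separately, then (Δx)² = ⟨x²⟩ − ⟨x⟩².
Every integrand reduces to terms xʲ·e^(−2λx) on [0, ∞); use ∫₀^∞ xʲ·e^(−2λx) dx = j!/(2λ)^(j+1).
⟨x⟩ = 0.12755 and ⟨x²⟩ = 0.032539.
(Δx)² = 0.032539 − (0.12755)² = 0.016269.

0.0163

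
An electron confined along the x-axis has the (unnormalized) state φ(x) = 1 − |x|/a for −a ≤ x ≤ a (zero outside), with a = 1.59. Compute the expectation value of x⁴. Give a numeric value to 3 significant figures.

⟨x⁴⟩ = ∫ x⁴·|φ|² dx / ∫|φ|² dx (integrals over the domain).
φ is even, so ∫ over [−a, a] = 2∫₀ᵃ with φ = 1 − x/a there: ∫₀ᵃ (1 − x/a)² dx = a/3, ∫₀ᵃ x²(1 − x/a)² dx = a³/30, ∫₀ᵃ x⁴(1 − x/a)² dx = a⁵/105.
State is unnormalized: ∫|φ|² dx = 1.0600, and ∫φ*·x⁴·φ dx = 0.19356, so ⟨x⁴⟩ = 0.19356 / 1.0600.
⟨x⁴⟩ = 0.18261.

0.183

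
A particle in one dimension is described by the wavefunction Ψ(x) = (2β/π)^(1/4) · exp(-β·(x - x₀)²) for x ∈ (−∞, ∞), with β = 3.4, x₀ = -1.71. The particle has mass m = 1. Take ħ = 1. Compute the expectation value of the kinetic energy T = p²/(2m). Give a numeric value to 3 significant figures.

T = −(ħ²/2m) d²/dx², so ⟨T⟩ = −(ħ²/2m) ∫ Ψ*·Ψ'' dx; with m = 1.
Gaussian moments (u = x − x₀): ∫u^(2j)·e^(−2βu²) du = (2j−1)!!/(4β)^j · √(π/(2β)), odd powers integrate to 0; here √(π/(2β)) = 0.67971. Derivatives: d/dx e^(−βu²) = −2βu·e^(−βu²), d²/dx² e^(−βu²) = (4β²u² − 2β)·e^(−βu²).
⟨T⟩ = 1.7000.

1.70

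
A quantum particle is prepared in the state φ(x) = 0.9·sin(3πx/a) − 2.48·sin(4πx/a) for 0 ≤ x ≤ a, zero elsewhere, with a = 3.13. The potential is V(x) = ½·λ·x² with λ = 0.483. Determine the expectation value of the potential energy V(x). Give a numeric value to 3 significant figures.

1.08

⟨V⟩ = ∫ V(x)·|φ|² dx / ∫|φ|² dx.
On 0 ≤ x ≤ a (j ≠ l): ∫sin²(jπx/a) dx = a/2, ∫sin(jπx/a)·sin(lπx/a) dx = 0; diagonal moments ∫x·sin²(jπx/a) dx = a²/4, ∫x²·sin²(jπx/a) dx = a³·(1/6 − 1/(4j²π²)); cross terms ∫x·sin(jπx/a)·sin(lπx/a) dx = 0 for j + l even and −4jla²/(π²(j² − l²)²) for j + l odd, ∫x²·sin(jπx/a)·sin(lπx/a) dx = (−1)^(j+l)·4jla³/(π²(j² − l²)²); higher powers the same way via product-to-sum and parts.
State is unnormalized: ∫|φ|² dx = 10.893, and ∫φ*·V(x)·φ dx = 11.783, so ⟨V⟩ = 11.783 / 10.893.
⟨V⟩ = 1.0817.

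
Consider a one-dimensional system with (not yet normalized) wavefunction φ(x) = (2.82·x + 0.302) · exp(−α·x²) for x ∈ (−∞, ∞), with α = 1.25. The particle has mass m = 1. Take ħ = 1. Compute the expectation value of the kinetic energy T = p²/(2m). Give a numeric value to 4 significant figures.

1.807

T = −(ħ²/2m) d²/dx², so ⟨T⟩ = −(ħ²/2m) ∫ φ*·φ'' dx / ∫|φ|² dx; with m = 1.
Expand each integrand as polynomial × e^(−2αx²) and use ∫x^(2j)·e^(−2αx²) dx = (2j−1)!!/(4α)^j · √(π/(2α)), odd powers → 0; here √(π/(2α)) = 1.1210. Differentiate with the product rule, d/dx e^(−αx²) = −2αx·e^(−αx²).
State is unnormalized: ∫|φ|² dx = 1.8852, and ∫φ*·(−ħ²/2m · φ'') dx = 3.4069, so ⟨T⟩ = 3.4069 / 1.8852.
⟨T⟩ = 1.8072.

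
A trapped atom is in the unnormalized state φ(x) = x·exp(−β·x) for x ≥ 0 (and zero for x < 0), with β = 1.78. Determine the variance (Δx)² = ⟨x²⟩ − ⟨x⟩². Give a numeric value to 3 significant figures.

Compute ⟨x⟩ and ⟨x²⟩ separately, then (Δx)² = ⟨x²⟩ − ⟨x⟩².
Every integrand reduces to terms xʲ·e^(−2βx) on [0, ∞); use ∫₀^∞ xʲ·e^(−2βx) dx = j!/(2β)^(j+1).
Normalization: ∫|φ|² dx = 0.044328.
⟨x⟩ = 0.84270 and ⟨x²⟩ = 0.94685.
(Δx)² = 0.94685 − (0.84270)² = 0.23671.

0.237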